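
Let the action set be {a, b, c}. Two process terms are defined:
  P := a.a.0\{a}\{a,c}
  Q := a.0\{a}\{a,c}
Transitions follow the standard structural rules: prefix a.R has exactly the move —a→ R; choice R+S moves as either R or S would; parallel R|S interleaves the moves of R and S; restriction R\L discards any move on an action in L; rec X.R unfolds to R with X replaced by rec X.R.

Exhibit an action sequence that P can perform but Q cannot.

P's transition system — 3 states:
  p0 = a.a.0\{a}\{a,c} | -a-> p1
  p1 = a.0\{a}\{a,c} | -a-> p2
  p2 = 0\{a}\{a,c} | deadlocked
Q's transition system — 2 states:
  q0 = a.0\{a}\{a,c} | -a-> q1
  q1 = 0\{a}\{a,c} | deadlocked
Run σ = ⟨aa⟩ on P: start {p0}
  after a @ step 1: {p1}
  after a @ step 2: {p2}
  — P admits the full trace.
Run σ = ⟨aa⟩ on Q: start {q0}
  after a @ step 1: {q1}
  after a @ step 2: no successor for Q

aa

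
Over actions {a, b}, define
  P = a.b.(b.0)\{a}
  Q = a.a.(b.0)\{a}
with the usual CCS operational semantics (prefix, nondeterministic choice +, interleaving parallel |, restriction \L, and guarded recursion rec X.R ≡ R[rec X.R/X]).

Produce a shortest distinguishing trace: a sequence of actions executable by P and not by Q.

ab

LTS(P): 4 reachable states
  m0 = a.b.(b.0)\{a} | —a→ m1
  m1 = b.(b.0)\{a} | —b→ m2
  m2 = (b.0)\{a} | —b→ m3
  m3 = 0\{a} | deadlocked
LTS(Q): 4 reachable states
  n0 = a.a.(b.0)\{a} | —a→ n1
  n1 = a.(b.0)\{a} | —a→ n2
  n2 = (b.0)\{a} | —b→ n3
  n3 = 0\{a} | deadlocked
Executing ab from P (initial set {m0}):
  after a @ step 1: {m1}
  after b @ step 2: {m2}
  — P admits the full trace.
Executing ab from Q (initial set {n0}):
  after a @ step 1: {n1}
  after b @ step 2: ∅  — Q cannot continue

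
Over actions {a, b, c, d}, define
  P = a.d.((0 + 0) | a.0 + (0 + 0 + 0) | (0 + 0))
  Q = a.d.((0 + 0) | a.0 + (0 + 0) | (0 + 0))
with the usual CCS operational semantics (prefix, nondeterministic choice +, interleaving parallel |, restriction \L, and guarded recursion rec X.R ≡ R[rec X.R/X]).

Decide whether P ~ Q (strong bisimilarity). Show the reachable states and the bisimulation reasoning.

Reachable graph of P (4 states):
  p0 = a.d.((0 + 0) | a.0 + (0 + 0 + 0) | (0 + 0)) | -a-> p1
  p1 = d.((0 + 0) | a.0 + (0 + 0 + 0) | (0 + 0)) | -d-> p2
  p2 = (0 + 0) | a.0 + (0 + 0 + 0) | (0 + 0) | -a-> p3
  p3 = (0 + 0) | 0 | deadlocked
Reachable graph of Q (4 states):
  q0 = a.d.((0 + 0) | a.0 + (0 + 0) | (0 + 0)) | -a-> q1
  q1 = d.((0 + 0) | a.0 + (0 + 0) | (0 + 0)) | -d-> q2
  q2 = (0 + 0) | a.0 + (0 + 0) | (0 + 0) | -a-> q3
  q3 = (0 + 0) | 0 | deadlocked
Bisimilarity quotient blocks:
  B0 = {p0, q0}
  B1 = {p1, q1}
  B2 = {p2, q2}
  B3 = {p3, q3}
p0 ∈ B0, q0 ∈ B0 → same block

P ~ Q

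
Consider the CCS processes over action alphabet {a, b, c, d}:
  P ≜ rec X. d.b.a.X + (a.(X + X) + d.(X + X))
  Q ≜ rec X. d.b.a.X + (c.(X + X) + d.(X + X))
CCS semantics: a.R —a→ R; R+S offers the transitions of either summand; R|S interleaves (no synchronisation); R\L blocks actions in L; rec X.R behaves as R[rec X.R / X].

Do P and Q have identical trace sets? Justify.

trace-distinct — witness ⟨a⟩

Reachable graph of P (4 states):
  m0 = rec X. d.b.a.X + (a.(X + X) + d.(X + X)) → =a=> m1, =d=> m1, =d=> m2
  m1 = (rec X. d.b.a.X + (a.(X + X) + d.(X + X))) + (rec X. d.b.a.X + (a.(X + X) + d.(X + X))) → =a=> m1, =d=> m1, =d=> m2
  m2 = b.a.(rec X. d.b.a.X + (a.(X + X) + d.(X + X))) → =b=> m3
  m3 = a.(rec X. d.b.a.X + (a.(X + X) + d.(X + X))) → =a=> m0
Reachable graph of Q (4 states):
  n0 = rec X. d.b.a.X + (c.(X + X) + d.(X + X)) → =c=> n1, =d=> n1, =d=> n2
  n1 = (rec X. d.b.a.X + (c.(X + X) + d.(X + X))) + (rec X. d.b.a.X + (c.(X + X) + d.(X + X))) → =c=> n1, =d=> n1, =d=> n2
  n2 = b.a.(rec X. d.b.a.X + (c.(X + X) + d.(X + X))) → =b=> n3
  n3 = a.(rec X. d.b.a.X + (c.(X + X) + d.(X + X))) → =a=> n0
Trace ⟨a⟩ through P, begin at {m0}:
  [1] a ⇒ {m1}
  P completes σ.
Trace ⟨a⟩ through Q, begin at {n0}:
  [1] a ⇒ no successor for Q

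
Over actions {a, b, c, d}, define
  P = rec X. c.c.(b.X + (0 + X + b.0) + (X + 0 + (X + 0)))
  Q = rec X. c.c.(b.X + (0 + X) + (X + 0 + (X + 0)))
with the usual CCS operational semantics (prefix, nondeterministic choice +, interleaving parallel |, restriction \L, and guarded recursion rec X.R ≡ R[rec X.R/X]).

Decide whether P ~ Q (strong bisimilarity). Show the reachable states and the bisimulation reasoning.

P's transition system — 4 states:
  s0 = rec X. c.c.(b.X + (0 + X + b.0) + (X + 0 + (X + 0))) :: -c-> s1
  s1 = c.(b.(rec X. c.c.(b.X + (0 + X + b.0) + (X + 0 + (X + 0)))) + (0 + (rec X. c.c.(b.X + (0 + X + b.0) + (X + 0 + (X + 0)))) + b.0) + ((rec X. c.c.(b.X + (0 + X + b.0) + (X + 0 + (X + 0)))) + 0 + ((rec X. c.c.(b.X + (0 + X + b.0) + (X + 0 + (X + 0)))) + 0))) :: -c-> s2
  s2 = b.(rec X. c.c.(b.X + (0 + X + b.0) + (X + 0 + (X + 0)))) + (0 + (rec X. c.c.(b.X + (0 + X + b.0) + (X + 0 + (X + 0)))) + b.0) + ((rec X. c.c.(b.X + (0 + X + b.0) + (X + 0 + (X + 0)))) + 0 + ((rec X. c.c.(b.X + (0 + X + b.0) + (X + 0 + (X + 0)))) + 0)) :: -b-> s0, -b-> s3, -c-> s1
  s3 = 0 :: stopped
Q's transition system — 3 states:
  t0 = rec X. c.c.(b.X + (0 + X) + (X + 0 + (X + 0))) :: -c-> t1
  t1 = c.(b.(rec X. c.c.(b.X + (0 + X) + (X + 0 + (X + 0)))) + (0 + (rec X. c.c.(b.X + (0 + X) + (X + 0 + (X + 0))))) + ((rec X. c.c.(b.X + (0 + X) + (X + 0 + (X + 0)))) + 0 + ((rec X. c.c.(b.X + (0 + X) + (X + 0 + (X + 0)))) + 0))) :: -c-> t2
  t2 = b.(rec X. c.c.(b.X + (0 + X) + (X + 0 + (X + 0)))) + (0 + (rec X. c.c.(b.X + (0 + X) + (X + 0 + (X + 0))))) + ((rec X. c.c.(b.X + (0 + X) + (X + 0 + (X + 0)))) + 0 + ((rec X. c.c.(b.X + (0 + X) + (X + 0 + (X + 0)))) + 0)) :: -b-> t0, -c-> t1
Bisimilarity quotient blocks:
  B0 = {s0}
  B1 = {s1}
  B2 = {s2}
  B3 = {s3}
  B4 = {t0}
  B5 = {t1}
  B6 = {t2}
s0 ∈ B0, t0 ∈ B4 → different blocks

not bisimilar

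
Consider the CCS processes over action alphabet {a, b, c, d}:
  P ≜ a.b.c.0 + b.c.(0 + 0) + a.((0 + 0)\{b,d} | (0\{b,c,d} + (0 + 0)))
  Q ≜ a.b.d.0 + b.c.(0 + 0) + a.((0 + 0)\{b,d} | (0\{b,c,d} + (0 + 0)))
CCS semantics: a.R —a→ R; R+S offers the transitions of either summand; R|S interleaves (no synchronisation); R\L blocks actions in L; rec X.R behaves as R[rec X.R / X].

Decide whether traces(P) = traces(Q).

LTS(P): 7 reachable states
  p0 = a.b.c.0 + b.c.(0 + 0) + a.((0 + 0)\{b,d} | (0\{b,c,d} + (0 + 0))) ⊢ -a-> p1, -a-> p2, -b-> p3
  p1 = (0 + 0)\{b,d} | (0\{b,c,d} + (0 + 0)) ⊢ (no moves)
  p2 = b.c.0 ⊢ -b-> p4
  p3 = c.(0 + 0) ⊢ -c-> p5
  p4 = c.0 ⊢ -c-> p6
  p5 = 0 + 0 ⊢ (no moves)
  p6 = 0 ⊢ (no moves)
LTS(Q): 7 reachable states
  q0 = a.b.d.0 + b.c.(0 + 0) + a.((0 + 0)\{b,d} | (0\{b,c,d} + (0 + 0))) ⊢ -a-> q1, -a-> q2, -b-> q3
  q1 = (0 + 0)\{b,d} | (0\{b,c,d} + (0 + 0)) ⊢ (no moves)
  q2 = b.d.0 ⊢ -b-> q4
  q3 = c.(0 + 0) ⊢ -c-> q5
  q4 = d.0 ⊢ -d-> q6
  q5 = 0 + 0 ⊢ (no moves)
  q6 = 0 ⊢ (no moves)
Run σ = ⟨abc⟩ on P: start {p0}
  after a @ step 1: {p1, p2}
  after b @ step 2: {p4}
  after c @ step 3: {p6}
  ✓ P
Run σ = ⟨abc⟩ on Q: start {q0}
  after a @ step 1: {q1, q2}
  after b @ step 2: {q4}
  after c @ step 3: ∅ (Q stuck)

trace-distinct — witness ⟨abc⟩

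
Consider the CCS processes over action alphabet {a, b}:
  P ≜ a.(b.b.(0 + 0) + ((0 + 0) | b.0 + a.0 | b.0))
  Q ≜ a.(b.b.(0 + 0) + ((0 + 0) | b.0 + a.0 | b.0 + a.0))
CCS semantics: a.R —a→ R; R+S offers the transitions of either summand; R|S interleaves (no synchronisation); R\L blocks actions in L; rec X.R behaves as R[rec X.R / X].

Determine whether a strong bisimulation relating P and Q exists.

LTS(P): 8 reachable states
  s0 = a.(b.b.(0 + 0) + ((0 + 0) | b.0 + a.0 | b.0)) ⊢ =a=> s1
  s1 = b.b.(0 + 0) + ((0 + 0) | b.0 + a.0 | b.0) ⊢ =a=> s2, =b=> s3, =b=> s4, =b=> s5
  s2 = 0 | b.0 ⊢ =b=> s6
  s3 = (0 + 0) | 0 ⊢ ·
  s4 = a.0 | 0 ⊢ =a=> s6
  s5 = b.(0 + 0) ⊢ =b=> s7
  s6 = 0 | 0 ⊢ ·
  s7 = 0 + 0 ⊢ ·
LTS(Q): 9 reachable states
  t0 = a.(b.b.(0 + 0) + ((0 + 0) | b.0 + a.0 | b.0 + a.0)) ⊢ =a=> t1
  t1 = b.b.(0 + 0) + ((0 + 0) | b.0 + a.0 | b.0 + a.0) ⊢ =a=> t2, =a=> t3, =b=> t4, =b=> t5, =b=> t6
  t2 = 0 ⊢ ·
  t3 = 0 | b.0 ⊢ =b=> t7
  t4 = (0 + 0) | 0 ⊢ ·
  t5 = a.0 | 0 ⊢ =a=> t7
  t6 = b.(0 + 0) ⊢ =b=> t8
  t7 = 0 | 0 ⊢ ·
  t8 = 0 + 0 ⊢ ·
Bisimilarity quotient blocks:
  B0 = {s0}
  B1 = {s1}
  B2 = {s2, s5, t3, t6}
  B3 = {s3, s6, s7, t2, t4, t7, t8}
  B4 = {s4, t5}
  B5 = {t0}
  B6 = {t1}
s0 ∈ B0, t0 ∈ B5 → different blocks

P ≁ Q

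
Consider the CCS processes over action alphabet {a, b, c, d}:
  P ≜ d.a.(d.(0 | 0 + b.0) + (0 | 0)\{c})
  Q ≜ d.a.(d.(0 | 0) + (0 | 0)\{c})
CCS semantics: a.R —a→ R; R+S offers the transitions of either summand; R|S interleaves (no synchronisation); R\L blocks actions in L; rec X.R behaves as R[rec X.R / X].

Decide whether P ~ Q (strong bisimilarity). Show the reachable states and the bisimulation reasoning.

not bisimilar

Reachable graph of P (5 states):
  m0 = d.a.(d.(0 | 0 + b.0) + (0 | 0)\{c}) :: -d-> m1
  m1 = a.(d.(0 | 0 + b.0) + (0 | 0)\{c}) :: -a-> m2
  m2 = d.(0 | 0 + b.0) + (0 | 0)\{c} :: -d-> m3
  m3 = 0 | 0 + b.0 :: -b-> m4
  m4 = 0 :: ∅
Reachable graph of Q (4 states):
  n0 = d.a.(d.(0 | 0) + (0 | 0)\{c}) :: -d-> n1
  n1 = a.(d.(0 | 0) + (0 | 0)\{c}) :: -a-> n2
  n2 = d.(0 | 0) + (0 | 0)\{c} :: -d-> n3
  n3 = 0 | 0 :: ∅
Coarsest stable partition (strong bisimilarity classes):
  B0 = {m0}
  B1 = {m1}
  B2 = {m2}
  B3 = {m3}
  B4 = {m4, n3}
  B5 = {n0}
  B6 = {n1}
  B7 = {n2}
m0 ∈ B0, n0 ∈ B5 → different blocks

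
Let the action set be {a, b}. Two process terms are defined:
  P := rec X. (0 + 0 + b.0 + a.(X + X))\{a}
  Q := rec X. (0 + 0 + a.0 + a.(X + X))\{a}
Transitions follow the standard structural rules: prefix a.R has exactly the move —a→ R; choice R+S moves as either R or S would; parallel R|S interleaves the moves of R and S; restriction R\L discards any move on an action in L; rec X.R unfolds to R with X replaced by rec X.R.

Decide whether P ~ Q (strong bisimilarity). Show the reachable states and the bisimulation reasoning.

Reachable graph of P (2 states):
  m0 = rec X. (0 + 0 + b.0 + a.(X + X))\{a} ⊢ ··b··> m1
  m1 = 0\{a} ⊢ ∅
Reachable graph of Q (1 states):
  n0 = rec X. (0 + 0 + a.0 + a.(X + X))\{a} ⊢ ∅
Partition-refinement fixed point:
  B0 = {m0}
  B1 = {m1, n0}
m0 ∈ B0, n0 ∈ B1 → different blocks

P ≁ Q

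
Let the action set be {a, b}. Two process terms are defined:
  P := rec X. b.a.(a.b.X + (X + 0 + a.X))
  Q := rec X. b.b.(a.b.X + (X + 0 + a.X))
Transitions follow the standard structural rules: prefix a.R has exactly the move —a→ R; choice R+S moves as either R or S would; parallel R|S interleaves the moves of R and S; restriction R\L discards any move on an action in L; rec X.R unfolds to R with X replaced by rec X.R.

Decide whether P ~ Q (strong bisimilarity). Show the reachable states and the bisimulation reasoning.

Reachable graph of P (4 states):
  p0 = rec X. b.a.(a.b.X + (X + 0 + a.X)) ⊢ --b--▸ p1
  p1 = a.(a.b.(rec X. b.a.(a.b.X + (X + 0 + a.X))) + ((rec X. b.a.(a.b.X + (X + 0 + a.X))) + 0 + a.(rec X. b.a.(a.b.X + (X + 0 + a.X))))) ⊢ --a--▸ p2
  p2 = a.b.(rec X. b.a.(a.b.X + (X + 0 + a.X))) + ((rec X. b.a.(a.b.X + (X + 0 + a.X))) + 0 + a.(rec X. b.a.(a.b.X + (X + 0 + a.X)))) ⊢ --a--▸ p0, --a--▸ p3, --b--▸ p1
  p3 = b.(rec X. b.a.(a.b.X + (X + 0 + a.X))) ⊢ --b--▸ p0
Reachable graph of Q (4 states):
  q0 = rec X. b.b.(a.b.X + (X + 0 + a.X)) ⊢ --b--▸ q1
  q1 = b.(a.b.(rec X. b.b.(a.b.X + (X + 0 + a.X))) + ((rec X. b.b.(a.b.X + (X + 0 + a.X))) + 0 + a.(rec X. b.b.(a.b.X + (X + 0 + a.X))))) ⊢ --b--▸ q2
  q2 = a.b.(rec X. b.b.(a.b.X + (X + 0 + a.X))) + ((rec X. b.b.(a.b.X + (X + 0 + a.X))) + 0 + a.(rec X. b.b.(a.b.X + (X + 0 + a.X)))) ⊢ --a--▸ q0, --a--▸ q3, --b--▸ q1
  q3 = b.(rec X. b.b.(a.b.X + (X + 0 + a.X))) ⊢ --b--▸ q0
Bisimilarity quotient blocks:
  B0 = {p0}
  B1 = {p1}
  B2 = {p2}
  B3 = {p3}
  B4 = {q0}
  B5 = {q1}
  B6 = {q2}
  B7 = {q3}
p0 ∈ B0, q0 ∈ B4 → different blocks

P ≁ Q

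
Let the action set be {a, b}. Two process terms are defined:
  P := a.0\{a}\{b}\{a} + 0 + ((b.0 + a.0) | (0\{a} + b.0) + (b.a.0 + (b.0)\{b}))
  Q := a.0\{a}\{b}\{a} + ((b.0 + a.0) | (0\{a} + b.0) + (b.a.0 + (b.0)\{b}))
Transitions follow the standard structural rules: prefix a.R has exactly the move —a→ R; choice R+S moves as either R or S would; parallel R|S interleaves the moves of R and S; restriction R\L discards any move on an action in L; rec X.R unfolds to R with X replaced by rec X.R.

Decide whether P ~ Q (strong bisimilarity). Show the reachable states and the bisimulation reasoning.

bisimilar

P's transition system — 7 states:
  s0 = a.0\{a}\{b}\{a} + 0 + ((b.0 + a.0) | (0\{a} + b.0) + (b.a.0 + (b.0)\{b})) has moves --a--▸ s1, --a--▸ s2, --b--▸ s1, --b--▸ s3, --b--▸ s4
  s1 = 0 | (0\{a} + b.0) has moves --b--▸ s5
  s2 = 0\{a}\{b}\{a} has moves ·
  s3 = (b.0 + a.0) | 0 has moves --a--▸ s5, --b--▸ s5
  s4 = a.0 has moves --a--▸ s6
  s5 = 0 | 0 has moves ·
  s6 = 0 has moves ·
Q's transition system — 7 states:
  t0 = a.0\{a}\{b}\{a} + ((b.0 + a.0) | (0\{a} + b.0) + (b.a.0 + (b.0)\{b})) has moves --a--▸ t1, --a--▸ t2, --b--▸ t1, --b--▸ t3, --b--▸ t4
  t1 = 0 | (0\{a} + b.0) has moves --b--▸ t5
  t2 = 0\{a}\{b}\{a} has moves ·
  t3 = (b.0 + a.0) | 0 has moves --a--▸ t5, --b--▸ t5
  t4 = a.0 has moves --a--▸ t6
  t5 = 0 | 0 has moves ·
  t6 = 0 has moves ·
Coarsest stable partition (strong bisimilarity classes):
  B0 = {s0, t0}
  B1 = {s2, s5, s6, t2, t5, t6}
  B2 = {s3, t3}
  B3 = {s1, t1}
  B4 = {s4, t4}
s0 ∈ B0, t0 ∈ B0 → same block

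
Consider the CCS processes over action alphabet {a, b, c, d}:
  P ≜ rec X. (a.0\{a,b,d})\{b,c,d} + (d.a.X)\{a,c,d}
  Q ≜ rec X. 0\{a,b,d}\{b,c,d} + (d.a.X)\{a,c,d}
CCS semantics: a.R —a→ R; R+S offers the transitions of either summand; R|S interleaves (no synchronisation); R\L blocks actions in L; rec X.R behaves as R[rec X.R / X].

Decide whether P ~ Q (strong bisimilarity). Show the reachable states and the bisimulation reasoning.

not bisimilar

LTS(P): 2 reachable states
  p0 = rec X. (a.0\{a,b,d})\{b,c,d} + (d.a.X)\{a,c,d} ⊢ =a=> p1
  p1 = 0\{a,b,d}\{b,c,d} ⊢ stopped
LTS(Q): 1 reachable states
  q0 = rec X. 0\{a,b,d}\{b,c,d} + (d.a.X)\{a,c,d} ⊢ stopped
Partition-refinement fixed point:
  B0 = {p0}
  B1 = {p1, q0}
p0 ∈ B0, q0 ∈ B1 → different blocks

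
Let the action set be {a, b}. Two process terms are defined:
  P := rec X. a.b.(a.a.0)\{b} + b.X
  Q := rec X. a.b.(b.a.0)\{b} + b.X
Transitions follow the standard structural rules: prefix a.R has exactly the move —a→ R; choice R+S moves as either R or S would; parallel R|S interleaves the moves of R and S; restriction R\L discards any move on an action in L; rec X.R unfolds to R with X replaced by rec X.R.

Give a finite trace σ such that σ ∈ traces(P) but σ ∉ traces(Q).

P's transition system — 5 states:
  s0 = rec X. a.b.(a.a.0)\{b} + b.X has moves --a--▸ s1, --b--▸ s0
  s1 = b.(a.a.0)\{b} has moves --b--▸ s2
  s2 = (a.a.0)\{b} has moves --a--▸ s3
  s3 = (a.0)\{b} has moves --a--▸ s4
  s4 = 0\{b} has moves ·
Q's transition system — 3 states:
  t0 = rec X. a.b.(b.a.0)\{b} + b.X has moves --a--▸ t1, --b--▸ t0
  t1 = b.(b.a.0)\{b} has moves --b--▸ t2
  t2 = (b.a.0)\{b} has moves ·
Trace ⟨aba⟩ through P, begin at {s0}:
  after a @ step 1: {s1}
  after b @ step 2: {s2}
  after a @ step 3: {s3}
  ✓ P
Trace ⟨aba⟩ through Q, begin at {t0}:
  after a @ step 1: {t1}
  after b @ step 2: {t2}
  after a @ step 3: no successor for Q

aba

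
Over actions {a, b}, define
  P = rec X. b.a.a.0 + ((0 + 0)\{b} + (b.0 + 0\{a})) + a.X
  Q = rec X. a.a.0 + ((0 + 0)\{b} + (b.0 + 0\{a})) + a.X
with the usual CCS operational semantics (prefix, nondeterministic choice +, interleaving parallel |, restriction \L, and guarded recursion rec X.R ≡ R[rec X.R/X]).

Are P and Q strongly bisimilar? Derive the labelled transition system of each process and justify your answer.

P ≁ Q

P's transition system — 4 states:
  m0 = rec X. b.a.a.0 + ((0 + 0)\{b} + (b.0 + 0\{a})) + a.X ⊢ ··a··> m0, ··b··> m1, ··b··> m2
  m1 = 0 ⊢ deadlocked
  m2 = a.a.0 ⊢ ··a··> m3
  m3 = a.0 ⊢ ··a··> m1
Q's transition system — 3 states:
  n0 = rec X. a.a.0 + ((0 + 0)\{b} + (b.0 + 0\{a})) + a.X ⊢ ··a··> n0, ··a··> n1, ··b··> n2
  n1 = a.0 ⊢ ··a··> n2
  n2 = 0 ⊢ deadlocked
Bisimilarity quotient blocks:
  B0 = {m0}
  B1 = {m1, n2}
  B2 = {m2}
  B3 = {m3, n1}
  B4 = {n0}
m0 ∈ B0, n0 ∈ B4 → different blocks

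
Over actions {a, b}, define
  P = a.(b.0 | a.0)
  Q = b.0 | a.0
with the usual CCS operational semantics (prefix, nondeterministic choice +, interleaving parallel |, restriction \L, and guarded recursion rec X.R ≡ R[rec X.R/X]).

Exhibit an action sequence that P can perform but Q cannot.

LTS(P): 5 reachable states
  p0 = a.(b.0 | a.0) → —a→ p1
  p1 = b.0 | a.0 → —a→ p2, —b→ p3
  p2 = b.0 | 0 → —b→ p4
  p3 = 0 | a.0 → —a→ p4
  p4 = 0 | 0 → (no moves)
LTS(Q): 4 reachable states
  q0 = b.0 | a.0 → —a→ q1, —b→ q2
  q1 = b.0 | 0 → —b→ q3
  q2 = 0 | a.0 → —a→ q3
  q3 = 0 | 0 → (no moves)
Run σ = ⟨aa⟩ on P: start {p0}
  [1] a ⇒ {p1}
  [2] a ⇒ {p2}
  — P admits the full trace.
Run σ = ⟨aa⟩ on Q: start {q0}
  [1] a ⇒ {q1}
  [2] a ⇒ ∅  — Q cannot continue

aa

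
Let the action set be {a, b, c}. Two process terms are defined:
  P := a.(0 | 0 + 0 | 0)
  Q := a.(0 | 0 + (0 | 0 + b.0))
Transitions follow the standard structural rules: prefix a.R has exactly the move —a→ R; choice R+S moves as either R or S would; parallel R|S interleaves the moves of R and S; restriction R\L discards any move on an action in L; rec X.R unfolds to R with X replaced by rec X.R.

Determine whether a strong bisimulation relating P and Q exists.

P ≁ Q

LTS(P): 2 reachable states
  u0 = a.(0 | 0 + 0 | 0) :: —a→ u1
  u1 = 0 | 0 + 0 | 0 :: (no moves)
LTS(Q): 3 reachable states
  v0 = a.(0 | 0 + (0 | 0 + b.0)) :: —a→ v1
  v1 = 0 | 0 + (0 | 0 + b.0) :: —b→ v2
  v2 = 0 :: (no moves)
Coarsest stable partition (strong bisimilarity classes):
  B0 = {u0}
  B1 = {u1, v2}
  B2 = {v0}
  B3 = {v1}
u0 ∈ B0, v0 ∈ B2 → different blocks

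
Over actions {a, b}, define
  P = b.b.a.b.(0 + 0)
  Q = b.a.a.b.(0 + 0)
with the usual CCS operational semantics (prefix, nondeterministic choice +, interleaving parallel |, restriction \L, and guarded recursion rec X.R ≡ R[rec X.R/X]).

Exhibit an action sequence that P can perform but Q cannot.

P's transition system — 5 states:
  u0 = b.b.a.b.(0 + 0) has moves ··b··> u1
  u1 = b.a.b.(0 + 0) has moves ··b··> u2
  u2 = a.b.(0 + 0) has moves ··a··> u3
  u3 = b.(0 + 0) has moves ··b··> u4
  u4 = 0 + 0 has moves stopped
Q's transition system — 5 states:
  v0 = b.a.a.b.(0 + 0) has moves ··b··> v1
  v1 = a.a.b.(0 + 0) has moves ··a··> v2
  v2 = a.b.(0 + 0) has moves ··a··> v3
  v3 = b.(0 + 0) has moves ··b··> v4
  v4 = 0 + 0 has moves stopped
Run σ = ⟨bb⟩ on P: start {u0}
  [1] b ⇒ {u1}
  [2] b ⇒ {u2}
  — P admits the full trace.
Run σ = ⟨bb⟩ on Q: start {v0}
  [1] b ⇒ {v1}
  [2] b ⇒ no successor for Q

bb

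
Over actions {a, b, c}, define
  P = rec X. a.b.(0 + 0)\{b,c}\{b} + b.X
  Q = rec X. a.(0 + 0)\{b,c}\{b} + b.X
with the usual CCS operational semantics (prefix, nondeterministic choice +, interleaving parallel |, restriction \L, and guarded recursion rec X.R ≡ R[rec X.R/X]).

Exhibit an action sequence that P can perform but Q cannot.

ab

LTS(P): 3 reachable states
  p0 = rec X. a.b.(0 + 0)\{b,c}\{b} + b.X ⊢ --a--▸ p1, --b--▸ p0
  p1 = b.(0 + 0)\{b,c}\{b} ⊢ --b--▸ p2
  p2 = (0 + 0)\{b,c}\{b} ⊢ deadlocked
LTS(Q): 2 reachable states
  q0 = rec X. a.(0 + 0)\{b,c}\{b} + b.X ⊢ --a--▸ q1, --b--▸ q0
  q1 = (0 + 0)\{b,c}\{b} ⊢ deadlocked
Trace ⟨ab⟩ through P, begin at {p0}:
  step 1 (a): {p1}
  step 2 (b): {p2}
  — P admits the full trace.
Trace ⟨ab⟩ through Q, begin at {q0}:
  step 1 (a): {q1}
  step 2 (b): ∅  — Q cannot continue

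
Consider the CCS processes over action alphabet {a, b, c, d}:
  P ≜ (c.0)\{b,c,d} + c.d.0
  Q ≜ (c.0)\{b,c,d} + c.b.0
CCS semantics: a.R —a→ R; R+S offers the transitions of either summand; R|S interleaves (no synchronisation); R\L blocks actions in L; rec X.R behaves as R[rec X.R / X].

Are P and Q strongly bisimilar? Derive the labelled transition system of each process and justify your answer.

P ≁ Q

P's transition system — 3 states:
  u0 = (c.0)\{b,c,d} + c.d.0 :: ··c··> u1
  u1 = d.0 :: ··d··> u2
  u2 = 0 :: stopped
Q's transition system — 3 states:
  v0 = (c.0)\{b,c,d} + c.b.0 :: ··c··> v1
  v1 = b.0 :: ··b··> v2
  v2 = 0 :: stopped
Partition-refinement fixed point:
  B0 = {u0}
  B1 = {u1}
  B2 = {u2, v2}
  B3 = {v0}
  B4 = {v1}
u0 ∈ B0, v0 ∈ B3 → different blocks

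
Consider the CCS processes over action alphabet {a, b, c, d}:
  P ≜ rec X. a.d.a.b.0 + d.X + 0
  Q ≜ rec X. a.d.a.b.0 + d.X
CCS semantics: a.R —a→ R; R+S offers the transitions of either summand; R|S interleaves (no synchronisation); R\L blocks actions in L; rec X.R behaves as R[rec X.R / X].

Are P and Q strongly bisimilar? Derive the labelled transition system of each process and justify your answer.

YES

P's transition system — 5 states:
  m0 = rec X. a.d.a.b.0 + d.X + 0 ⊢ ··a··> m1, ··d··> m0
  m1 = d.a.b.0 ⊢ ··d··> m2
  m2 = a.b.0 ⊢ ··a··> m3
  m3 = b.0 ⊢ ··b··> m4
  m4 = 0 ⊢ (no moves)
Q's transition system — 5 states:
  n0 = rec X. a.d.a.b.0 + d.X ⊢ ··a··> n1, ··d··> n0
  n1 = d.a.b.0 ⊢ ··d··> n2
  n2 = a.b.0 ⊢ ··a··> n3
  n3 = b.0 ⊢ ··b··> n4
  n4 = 0 ⊢ (no moves)
Partition-refinement fixed point:
  B0 = {m0, n0}
  B1 = {m1, n1}
  B2 = {m2, n2}
  B3 = {m3, n3}
  B4 = {m4, n4}
m0 ∈ B0, n0 ∈ B0 → same block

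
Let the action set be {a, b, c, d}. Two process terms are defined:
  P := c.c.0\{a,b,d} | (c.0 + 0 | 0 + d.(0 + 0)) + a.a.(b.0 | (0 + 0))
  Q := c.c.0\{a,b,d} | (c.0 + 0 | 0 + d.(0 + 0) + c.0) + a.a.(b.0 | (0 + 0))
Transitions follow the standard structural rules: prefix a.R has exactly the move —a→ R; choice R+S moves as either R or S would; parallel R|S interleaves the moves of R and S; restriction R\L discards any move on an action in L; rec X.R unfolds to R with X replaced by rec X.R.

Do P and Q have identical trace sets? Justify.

trace-equivalent

P's transition system — 12 states:
  p0 = c.c.0\{a,b,d} | (c.0 + 0 | 0 + d.(0 + 0)) + a.a.(b.0 | (0 + 0)) :: ··a··> p1, ··c··> p2, ··c··> p3, ··d··> p4
  p1 = a.(b.0 | (0 + 0)) :: ··a··> p5
  p2 = c.0\{a,b,d} | (c.0 + 0 | 0 + d.(0 + 0)) :: ··c··> p6, ··c··> p7, ··d··> p8
  p3 = c.c.0\{a,b,d} | 0 :: ··c··> p7
  p4 = c.c.0\{a,b,d} | (0 + 0) :: ··c··> p8
  p5 = b.0 | (0 + 0) :: ··b··> p9
  p6 = 0\{a,b,d} | (c.0 + 0 | 0 + d.(0 + 0)) :: ··c··> p10, ··d··> p11
  p7 = c.0\{a,b,d} | 0 :: ··c··> p10
  p8 = c.0\{a,b,d} | (0 + 0) :: ··c··> p11
  p9 = 0 | (0 + 0) :: (no moves)
  p10 = 0\{a,b,d} | 0 :: (no moves)
  p11 = 0\{a,b,d} | (0 + 0) :: (no moves)
Q's transition system — 12 states:
  q0 = c.c.0\{a,b,d} | (c.0 + 0 | 0 + d.(0 + 0) + c.0) + a.a.(b.0 | (0 + 0)) :: ··a··> q1, ··c··> q2, ··c··> q3, ··d··> q4
  q1 = a.(b.0 | (0 + 0)) :: ··a··> q5
  q2 = c.0\{a,b,d} | (c.0 + 0 | 0 + d.(0 + 0) + c.0) :: ··c··> q6, ··c··> q7, ··d··> q8
  q3 = c.c.0\{a,b,d} | 0 :: ··c··> q7
  q4 = c.c.0\{a,b,d} | (0 + 0) :: ··c··> q8
  q5 = b.0 | (0 + 0) :: ··b··> q9
  q6 = 0\{a,b,d} | (c.0 + 0 | 0 + d.(0 + 0) + c.0) :: ··c··> q10, ··d··> q11
  q7 = c.0\{a,b,d} | 0 :: ··c··> q10
  q8 = c.0\{a,b,d} | (0 + 0) :: ··c··> q11
  q9 = 0 | (0 + 0) :: (no moves)
  q10 = 0\{a,b,d} | 0 :: (no moves)
  q11 = 0\{a,b,d} | (0 + 0) :: (no moves)
Coarsest stable partition (strong bisimilarity classes):
  B0 = {p0, q0}
  B1 = {p2, q2}
  B2 = {p7, p8, q7, q8}
  B3 = {p10, p11, p9, q10, q11, q9}
  B4 = {p6, q6}
  B5 = {p3, p4, q3, q4}
  B6 = {p1, q1}
  B7 = {p5, q5}
p0 ∈ B0, q0 ∈ B0 → same block
Bisimilar ⇒ trace-equivalent.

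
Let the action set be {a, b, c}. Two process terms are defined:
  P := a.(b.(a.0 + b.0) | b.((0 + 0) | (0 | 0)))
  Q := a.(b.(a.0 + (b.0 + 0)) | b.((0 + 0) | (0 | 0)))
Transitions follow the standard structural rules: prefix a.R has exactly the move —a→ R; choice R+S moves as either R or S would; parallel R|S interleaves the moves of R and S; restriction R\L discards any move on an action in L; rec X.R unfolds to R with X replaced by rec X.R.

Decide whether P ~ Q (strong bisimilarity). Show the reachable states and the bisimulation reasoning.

YES

LTS(P): 7 reachable states
  u0 = a.(b.(a.0 + b.0) | b.((0 + 0) | (0 | 0))) → =a=> u1
  u1 = b.(a.0 + b.0) | b.((0 + 0) | (0 | 0)) → =b=> u2, =b=> u3
  u2 = (a.0 + b.0) | b.((0 + 0) | (0 | 0)) → =a=> u4, =b=> u4, =b=> u5
  u3 = b.(a.0 + b.0) | ((0 + 0) | (0 | 0)) → =b=> u5
  u4 = 0 | b.((0 + 0) | (0 | 0)) → =b=> u6
  u5 = (a.0 + b.0) | ((0 + 0) | (0 | 0)) → =a=> u6, =b=> u6
  u6 = 0 | ((0 + 0) | (0 | 0)) → ·
LTS(Q): 7 reachable states
  v0 = a.(b.(a.0 + (b.0 + 0)) | b.((0 + 0) | (0 | 0))) → =a=> v1
  v1 = b.(a.0 + (b.0 + 0)) | b.((0 + 0) | (0 | 0)) → =b=> v2, =b=> v3
  v2 = (a.0 + (b.0 + 0)) | b.((0 + 0) | (0 | 0)) → =a=> v4, =b=> v4, =b=> v5
  v3 = b.(a.0 + (b.0 + 0)) | ((0 + 0) | (0 | 0)) → =b=> v5
  v4 = 0 | b.((0 + 0) | (0 | 0)) → =b=> v6
  v5 = (a.0 + (b.0 + 0)) | ((0 + 0) | (0 | 0)) → =a=> v6, =b=> v6
  v6 = 0 | ((0 + 0) | (0 | 0)) → ·
Bisimilarity quotient blocks:
  B0 = {u0, v0}
  B1 = {u1, v1}
  B2 = {u3, v3}
  B3 = {u5, v5}
  B4 = {u6, v6}
  B5 = {u2, v2}
  B6 = {u4, v4}
u0 ∈ B0, v0 ∈ B0 → same block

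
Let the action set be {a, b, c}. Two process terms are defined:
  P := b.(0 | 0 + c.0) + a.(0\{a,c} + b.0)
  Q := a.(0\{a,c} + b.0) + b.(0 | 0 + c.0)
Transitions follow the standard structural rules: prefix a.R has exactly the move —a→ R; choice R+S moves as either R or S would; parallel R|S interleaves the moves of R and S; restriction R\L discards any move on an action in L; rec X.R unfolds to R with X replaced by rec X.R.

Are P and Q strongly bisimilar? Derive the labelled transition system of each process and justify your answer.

P's transition system — 4 states:
  p0 = b.(0 | 0 + c.0) + a.(0\{a,c} + b.0) has moves --a--▸ p1, --b--▸ p2
  p1 = 0\{a,c} + b.0 has moves --b--▸ p3
  p2 = 0 | 0 + c.0 has moves --c--▸ p3
  p3 = 0 has moves ·
Q's transition system — 4 states:
  q0 = a.(0\{a,c} + b.0) + b.(0 | 0 + c.0) has moves --a--▸ q1, --b--▸ q2
  q1 = 0\{a,c} + b.0 has moves --b--▸ q3
  q2 = 0 | 0 + c.0 has moves --c--▸ q3
  q3 = 0 has moves ·
Partition-refinement fixed point:
  B0 = {p0, q0}
  B1 = {p2, q2}
  B2 = {p3, q3}
  B3 = {p1, q1}
p0 ∈ B0, q0 ∈ B0 → same block

bisimilar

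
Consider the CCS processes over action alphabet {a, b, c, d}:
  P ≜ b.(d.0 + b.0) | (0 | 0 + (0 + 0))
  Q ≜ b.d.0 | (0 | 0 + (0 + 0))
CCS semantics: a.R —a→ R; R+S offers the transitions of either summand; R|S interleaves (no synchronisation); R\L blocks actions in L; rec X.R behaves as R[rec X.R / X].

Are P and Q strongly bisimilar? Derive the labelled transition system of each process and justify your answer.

Reachable graph of P (3 states):
  m0 = b.(d.0 + b.0) | (0 | 0 + (0 + 0)) has moves ··b··> m1
  m1 = (d.0 + b.0) | (0 | 0 + (0 + 0)) has moves ··b··> m2, ··d··> m2
  m2 = 0 | (0 | 0 + (0 + 0)) has moves stopped
Reachable graph of Q (3 states):
  n0 = b.d.0 | (0 | 0 + (0 + 0)) has moves ··b··> n1
  n1 = d.0 | (0 | 0 + (0 + 0)) has moves ··d··> n2
  n2 = 0 | (0 | 0 + (0 + 0)) has moves stopped
Coarsest stable partition (strong bisimilarity classes):
  B0 = {m0}
  B1 = {m1}
  B2 = {m2, n2}
  B3 = {n0}
  B4 = {n1}
m0 ∈ B0, n0 ∈ B3 → different blocks

not bisimilar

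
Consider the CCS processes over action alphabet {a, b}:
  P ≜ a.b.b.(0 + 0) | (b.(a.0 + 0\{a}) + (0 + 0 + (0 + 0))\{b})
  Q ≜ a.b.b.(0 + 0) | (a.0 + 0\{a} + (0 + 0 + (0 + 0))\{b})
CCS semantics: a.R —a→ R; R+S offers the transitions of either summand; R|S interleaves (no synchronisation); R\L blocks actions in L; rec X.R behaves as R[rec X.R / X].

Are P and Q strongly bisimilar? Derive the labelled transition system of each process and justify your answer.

Reachable graph of P (12 states):
  m0 = a.b.b.(0 + 0) | (b.(a.0 + 0\{a}) + (0 + 0 + (0 + 0))\{b}) | —a→ m1, —b→ m2
  m1 = b.b.(0 + 0) | (b.(a.0 + 0\{a}) + (0 + 0 + (0 + 0))\{b}) | —b→ m3, —b→ m4
  m2 = a.b.b.(0 + 0) | (a.0 + 0\{a}) | —a→ m4, —a→ m5
  m3 = b.(0 + 0) | (b.(a.0 + 0\{a}) + (0 + 0 + (0 + 0))\{b}) | —b→ m6, —b→ m7
  m4 = b.b.(0 + 0) | (a.0 + 0\{a}) | —a→ m8, —b→ m7
  m5 = a.b.b.(0 + 0) | 0 | —a→ m8
  m6 = (0 + 0) | (b.(a.0 + 0\{a}) + (0 + 0 + (0 + 0))\{b}) | —b→ m9
  m7 = b.(0 + 0) | (a.0 + 0\{a}) | —a→ m10, —b→ m9
  m8 = b.b.(0 + 0) | 0 | —b→ m10
  m9 = (0 + 0) | (a.0 + 0\{a}) | —a→ m11
  m10 = b.(0 + 0) | 0 | —b→ m11
  m11 = (0 + 0) | 0 | ∅
Reachable graph of Q (8 states):
  n0 = a.b.b.(0 + 0) | (a.0 + 0\{a} + (0 + 0 + (0 + 0))\{b}) | —a→ n1, —a→ n2
  n1 = a.b.b.(0 + 0) | 0 | —a→ n3
  n2 = b.b.(0 + 0) | (a.0 + 0\{a} + (0 + 0 + (0 + 0))\{b}) | —a→ n3, —b→ n4
  n3 = b.b.(0 + 0) | 0 | —b→ n5
  n4 = b.(0 + 0) | (a.0 + 0\{a} + (0 + 0 + (0 + 0))\{b}) | —a→ n5, —b→ n6
  n5 = b.(0 + 0) | 0 | —b→ n7
  n6 = (0 + 0) | (a.0 + 0\{a} + (0 + 0 + (0 + 0))\{b}) | —a→ n7
  n7 = (0 + 0) | 0 | ∅
Bisimilarity quotient blocks:
  B0 = {m0}
  B1 = {m1}
  B2 = {m3}
  B3 = {m6}
  B4 = {m9, n6}
  B5 = {m11, n7}
  B6 = {m7, n4}
  B7 = {m10, n5}
  B8 = {m4, n2}
  B9 = {m8, n3}
  B10 = {m2, n0}
  B11 = {m5, n1}
m0 ∈ B0, n0 ∈ B10 → different blocks

P ≁ Q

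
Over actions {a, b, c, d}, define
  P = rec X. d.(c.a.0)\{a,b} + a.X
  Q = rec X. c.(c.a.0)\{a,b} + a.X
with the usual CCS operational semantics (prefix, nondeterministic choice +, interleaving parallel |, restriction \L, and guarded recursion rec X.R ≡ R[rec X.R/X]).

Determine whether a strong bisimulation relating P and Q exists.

P's transition system — 3 states:
  m0 = rec X. d.(c.a.0)\{a,b} + a.X → ··a··> m0, ··d··> m1
  m1 = (c.a.0)\{a,b} → ··c··> m2
  m2 = (a.0)\{a,b} → ∅
Q's transition system — 3 states:
  n0 = rec X. c.(c.a.0)\{a,b} + a.X → ··a··> n0, ··c··> n1
  n1 = (c.a.0)\{a,b} → ··c··> n2
  n2 = (a.0)\{a,b} → ∅
Partition-refinement fixed point:
  B0 = {m0}
  B1 = {m1, n1}
  B2 = {m2, n2}
  B3 = {n0}
m0 ∈ B0, n0 ∈ B3 → different blocks

not bisimilar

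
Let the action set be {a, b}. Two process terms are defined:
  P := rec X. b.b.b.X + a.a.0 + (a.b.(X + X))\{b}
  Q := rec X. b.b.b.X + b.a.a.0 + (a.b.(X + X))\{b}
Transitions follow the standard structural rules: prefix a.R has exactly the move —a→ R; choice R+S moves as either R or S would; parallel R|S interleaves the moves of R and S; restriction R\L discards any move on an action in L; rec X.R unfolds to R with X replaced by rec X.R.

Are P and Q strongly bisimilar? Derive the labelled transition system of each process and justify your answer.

P ≁ Q

Reachable graph of P (6 states):
  s0 = rec X. b.b.b.X + a.a.0 + (a.b.(X + X))\{b} ⊢ --a--▸ s1, --a--▸ s2, --b--▸ s3
  s1 = (b.((rec X. b.b.b.X + a.a.0 + (a.b.(X + X))\{b}) + (rec X. b.b.b.X + a.a.0 + (a.b.(X + X))\{b})))\{b} ⊢ deadlocked
  s2 = a.0 ⊢ --a--▸ s4
  s3 = b.b.(rec X. b.b.b.X + a.a.0 + (a.b.(X + X))\{b}) ⊢ --b--▸ s5
  s4 = 0 ⊢ deadlocked
  s5 = b.(rec X. b.b.b.X + a.a.0 + (a.b.(X + X))\{b}) ⊢ --b--▸ s0
Reachable graph of Q (7 states):
  t0 = rec X. b.b.b.X + b.a.a.0 + (a.b.(X + X))\{b} ⊢ --a--▸ t1, --b--▸ t2, --b--▸ t3
  t1 = (b.((rec X. b.b.b.X + b.a.a.0 + (a.b.(X + X))\{b}) + (rec X. b.b.b.X + b.a.a.0 + (a.b.(X + X))\{b})))\{b} ⊢ deadlocked
  t2 = a.a.0 ⊢ --a--▸ t4
  t3 = b.b.(rec X. b.b.b.X + b.a.a.0 + (a.b.(X + X))\{b}) ⊢ --b--▸ t5
  t4 = a.0 ⊢ --a--▸ t6
  t5 = b.(rec X. b.b.b.X + b.a.a.0 + (a.b.(X + X))\{b}) ⊢ --b--▸ t0
  t6 = 0 ⊢ deadlocked
Bisimilarity quotient blocks:
  B0 = {s0}
  B1 = {s1, s4, t1, t6}
  B2 = {s3}
  B3 = {s5}
  B4 = {s2, t4}
  B5 = {t0}
  B6 = {t3}
  B7 = {t5}
  B8 = {t2}
s0 ∈ B0, t0 ∈ B5 → different blocks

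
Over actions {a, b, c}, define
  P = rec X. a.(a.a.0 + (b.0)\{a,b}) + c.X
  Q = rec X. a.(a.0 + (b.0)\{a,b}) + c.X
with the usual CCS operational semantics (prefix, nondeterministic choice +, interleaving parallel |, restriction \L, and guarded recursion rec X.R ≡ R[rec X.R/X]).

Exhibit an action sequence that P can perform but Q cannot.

aaa

LTS(P): 4 reachable states
  m0 = rec X. a.(a.a.0 + (b.0)\{a,b}) + c.X ⊢ —a→ m1, —c→ m0
  m1 = a.a.0 + (b.0)\{a,b} ⊢ —a→ m2
  m2 = a.0 ⊢ —a→ m3
  m3 = 0 ⊢ ·
LTS(Q): 3 reachable states
  n0 = rec X. a.(a.0 + (b.0)\{a,b}) + c.X ⊢ —a→ n1, —c→ n0
  n1 = a.0 + (b.0)\{a,b} ⊢ —a→ n2
  n2 = 0 ⊢ ·
Run σ = ⟨aaa⟩ on P: start {m0}
  [1] a ⇒ {m1}
  [2] a ⇒ {m2}
  [3] a ⇒ {m3}
  — P admits the full trace.
Run σ = ⟨aaa⟩ on Q: start {n0}
  [1] a ⇒ {n1}
  [2] a ⇒ {n2}
  [3] a ⇒ ∅  — Q cannot continue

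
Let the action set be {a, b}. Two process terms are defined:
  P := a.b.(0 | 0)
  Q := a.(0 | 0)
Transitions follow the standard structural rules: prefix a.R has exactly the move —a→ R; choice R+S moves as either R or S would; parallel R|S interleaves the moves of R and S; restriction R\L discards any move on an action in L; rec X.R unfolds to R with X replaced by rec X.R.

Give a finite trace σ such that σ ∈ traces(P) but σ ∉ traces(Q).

ab

P's transition system — 3 states:
  p0 = a.b.(0 | 0) has moves ··a··> p1
  p1 = b.(0 | 0) has moves ··b··> p2
  p2 = 0 | 0 has moves ∅
Q's transition system — 2 states:
  q0 = a.(0 | 0) has moves ··a··> q1
  q1 = 0 | 0 has moves ∅
Run σ = ⟨ab⟩ on P: start {p0}
  [1] a ⇒ {p1}
  [2] b ⇒ {p2}
  — P admits the full trace.
Run σ = ⟨ab⟩ on Q: start {q0}
  [1] a ⇒ {q1}
  [2] b ⇒ ∅ (Q stuck)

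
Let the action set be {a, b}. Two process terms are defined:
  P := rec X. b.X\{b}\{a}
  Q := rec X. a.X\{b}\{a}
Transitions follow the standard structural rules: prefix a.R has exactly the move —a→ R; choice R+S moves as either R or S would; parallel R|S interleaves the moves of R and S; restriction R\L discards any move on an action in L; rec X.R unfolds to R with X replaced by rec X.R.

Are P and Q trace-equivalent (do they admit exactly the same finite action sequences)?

trace-distinct — witness ⟨b⟩

LTS(P): 2 reachable states
  m0 = rec X. b.X\{b}\{a} | —b→ m1
  m1 = (rec X. b.X\{b}\{a})\{b}\{a} | deadlocked
LTS(Q): 2 reachable states
  n0 = rec X. a.X\{b}\{a} | —a→ n1
  n1 = (rec X. a.X\{b}\{a})\{b}\{a} | deadlocked
Trace ⟨b⟩ through P, begin at {m0}:
  [1] b ⇒ {m1}
  — P admits the full trace.
Trace ⟨b⟩ through Q, begin at {n0}:
  [1] b ⇒ ∅ (Q stuck)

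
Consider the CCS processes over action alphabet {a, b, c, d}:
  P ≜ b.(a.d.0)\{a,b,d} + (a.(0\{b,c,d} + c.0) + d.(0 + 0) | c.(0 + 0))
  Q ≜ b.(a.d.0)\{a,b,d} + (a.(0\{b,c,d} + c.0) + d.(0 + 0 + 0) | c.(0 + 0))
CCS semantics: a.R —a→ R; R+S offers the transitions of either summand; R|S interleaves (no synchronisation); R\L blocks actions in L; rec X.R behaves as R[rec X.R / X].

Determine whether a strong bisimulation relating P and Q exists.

YES

LTS(P): 7 reachable states
  m0 = b.(a.d.0)\{a,b,d} + (a.(0\{b,c,d} + c.0) + d.(0 + 0) | c.(0 + 0)) :: =a=> m1, =b=> m2, =c=> m3, =d=> m4
  m1 = 0\{b,c,d} + c.0 :: =c=> m5
  m2 = (a.d.0)\{a,b,d} :: stopped
  m3 = d.(0 + 0) | (0 + 0) :: =d=> m6
  m4 = (0 + 0) | c.(0 + 0) :: =c=> m6
  m5 = 0 :: stopped
  m6 = (0 + 0) | (0 + 0) :: stopped
LTS(Q): 7 reachable states
  n0 = b.(a.d.0)\{a,b,d} + (a.(0\{b,c,d} + c.0) + d.(0 + 0 + 0) | c.(0 + 0)) :: =a=> n1, =b=> n2, =c=> n3, =d=> n4
  n1 = 0\{b,c,d} + c.0 :: =c=> n5
  n2 = (a.d.0)\{a,b,d} :: stopped
  n3 = d.(0 + 0 + 0) | (0 + 0) :: =d=> n6
  n4 = (0 + 0 + 0) | c.(0 + 0) :: =c=> n6
  n5 = 0 :: stopped
  n6 = (0 + 0 + 0) | (0 + 0) :: stopped
Partition-refinement fixed point:
  B0 = {m0, n0}
  B1 = {m2, m5, m6, n2, n5, n6}
  B2 = {m1, m4, n1, n4}
  B3 = {m3, n3}
m0 ∈ B0, n0 ∈ B0 → same block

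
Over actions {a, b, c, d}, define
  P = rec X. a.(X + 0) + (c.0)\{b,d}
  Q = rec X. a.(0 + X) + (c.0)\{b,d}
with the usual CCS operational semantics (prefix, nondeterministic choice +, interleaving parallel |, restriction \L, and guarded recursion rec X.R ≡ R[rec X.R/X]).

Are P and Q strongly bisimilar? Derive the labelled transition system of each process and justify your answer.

LTS(P): 3 reachable states
  m0 = rec X. a.(X + 0) + (c.0)\{b,d} → --a--▸ m1, --c--▸ m2
  m1 = (rec X. a.(X + 0) + (c.0)\{b,d}) + 0 → --a--▸ m1, --c--▸ m2
  m2 = 0\{b,d} → stopped
LTS(Q): 3 reachable states
  n0 = rec X. a.(0 + X) + (c.0)\{b,d} → --a--▸ n1, --c--▸ n2
  n1 = 0 + (rec X. a.(0 + X) + (c.0)\{b,d}) → --a--▸ n1, --c--▸ n2
  n2 = 0\{b,d} → stopped
Coarsest stable partition (strong bisimilarity classes):
  B0 = {m0, m1, n0, n1}
  B1 = {m2, n2}
m0 ∈ B0, n0 ∈ B0 → same block

YES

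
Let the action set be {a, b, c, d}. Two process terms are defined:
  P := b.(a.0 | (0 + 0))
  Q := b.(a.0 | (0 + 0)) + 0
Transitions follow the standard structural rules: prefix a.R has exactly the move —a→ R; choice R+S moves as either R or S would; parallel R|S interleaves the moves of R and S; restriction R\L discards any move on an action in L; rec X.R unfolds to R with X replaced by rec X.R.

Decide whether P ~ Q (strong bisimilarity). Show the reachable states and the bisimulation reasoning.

P ~ Q

Reachable graph of P (3 states):
  m0 = b.(a.0 | (0 + 0)) | --b--▸ m1
  m1 = a.0 | (0 + 0) | --a--▸ m2
  m2 = 0 | (0 + 0) | ∅
Reachable graph of Q (3 states):
  n0 = b.(a.0 | (0 + 0)) + 0 | --b--▸ n1
  n1 = a.0 | (0 + 0) | --a--▸ n2
  n2 = 0 | (0 + 0) | ∅
Partition-refinement fixed point:
  B0 = {m0, n0}
  B1 = {m1, n1}
  B2 = {m2, n2}
m0 ∈ B0, n0 ∈ B0 → same block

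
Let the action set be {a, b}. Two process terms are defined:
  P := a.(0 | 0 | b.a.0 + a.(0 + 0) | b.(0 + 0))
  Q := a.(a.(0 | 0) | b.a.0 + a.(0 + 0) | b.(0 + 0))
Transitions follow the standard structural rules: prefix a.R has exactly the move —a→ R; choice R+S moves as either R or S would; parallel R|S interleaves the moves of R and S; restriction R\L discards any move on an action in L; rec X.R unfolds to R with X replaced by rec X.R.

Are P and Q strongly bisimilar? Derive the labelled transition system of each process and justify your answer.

P's transition system — 7 states:
  s0 = a.(0 | 0 | b.a.0 + a.(0 + 0) | b.(0 + 0)) | —a→ s1
  s1 = 0 | 0 | b.a.0 + a.(0 + 0) | b.(0 + 0) | —a→ s2, —b→ s3, —b→ s4
  s2 = (0 + 0) | b.(0 + 0) | —b→ s5
  s3 = 0 | 0 | a.0 | —a→ s6
  s4 = a.(0 + 0) | (0 + 0) | —a→ s5
  s5 = (0 + 0) | (0 + 0) | stopped
  s6 = 0 | 0 | 0 | stopped
Q's transition system — 10 states:
  t0 = a.(a.(0 | 0) | b.a.0 + a.(0 + 0) | b.(0 + 0)) | —a→ t1
  t1 = a.(0 | 0) | b.a.0 + a.(0 + 0) | b.(0 + 0) | —a→ t2, —a→ t3, —b→ t4, —b→ t5
  t2 = (0 + 0) | b.(0 + 0) | —b→ t6
  t3 = 0 | 0 | b.a.0 | —b→ t7
  t4 = a.(0 + 0) | (0 + 0) | —a→ t6
  t5 = a.(0 | 0) | a.0 | —a→ t7, —a→ t8
  t6 = (0 + 0) | (0 + 0) | stopped
  t7 = 0 | 0 | a.0 | —a→ t9
  t8 = a.(0 | 0) | 0 | —a→ t9
  t9 = 0 | 0 | 0 | stopped
Partition-refinement fixed point:
  B0 = {s0}
  B1 = {s1}
  B2 = {s3, s4, t4, t7, t8}
  B3 = {s5, s6, t6, t9}
  B4 = {s2, t2}
  B5 = {t0}
  B6 = {t1}
  B7 = {t5}
  B8 = {t3}
s0 ∈ B0, t0 ∈ B5 → different blocks

NO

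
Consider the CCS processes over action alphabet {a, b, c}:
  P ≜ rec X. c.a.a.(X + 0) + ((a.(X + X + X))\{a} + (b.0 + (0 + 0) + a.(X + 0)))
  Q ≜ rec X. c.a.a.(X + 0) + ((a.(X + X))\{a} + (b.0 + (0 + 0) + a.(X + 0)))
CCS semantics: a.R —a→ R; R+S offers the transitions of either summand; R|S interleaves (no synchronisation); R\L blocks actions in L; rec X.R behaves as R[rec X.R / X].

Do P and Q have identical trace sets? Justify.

P's transition system — 5 states:
  u0 = rec X. c.a.a.(X + 0) + ((a.(X + X + X))\{a} + (b.0 + (0 + 0) + a.(X + 0))) ⊢ --a--▸ u1, --b--▸ u2, --c--▸ u3
  u1 = (rec X. c.a.a.(X + 0) + ((a.(X + X + X))\{a} + (b.0 + (0 + 0) + a.(X + 0)))) + 0 ⊢ --a--▸ u1, --b--▸ u2, --c--▸ u3
  u2 = 0 ⊢ stopped
  u3 = a.a.((rec X. c.a.a.(X + 0) + ((a.(X + X + X))\{a} + (b.0 + (0 + 0) + a.(X + 0)))) + 0) ⊢ --a--▸ u4
  u4 = a.((rec X. c.a.a.(X + 0) + ((a.(X + X + X))\{a} + (b.0 + (0 + 0) + a.(X + 0)))) + 0) ⊢ --a--▸ u1
Q's transition system — 5 states:
  v0 = rec X. c.a.a.(X + 0) + ((a.(X + X))\{a} + (b.0 + (0 + 0) + a.(X + 0))) ⊢ --a--▸ v1, --b--▸ v2, --c--▸ v3
  v1 = (rec X. c.a.a.(X + 0) + ((a.(X + X))\{a} + (b.0 + (0 + 0) + a.(X + 0)))) + 0 ⊢ --a--▸ v1, --b--▸ v2, --c--▸ v3
  v2 = 0 ⊢ stopped
  v3 = a.a.((rec X. c.a.a.(X + 0) + ((a.(X + X))\{a} + (b.0 + (0 + 0) + a.(X + 0)))) + 0) ⊢ --a--▸ v4
  v4 = a.((rec X. c.a.a.(X + 0) + ((a.(X + X))\{a} + (b.0 + (0 + 0) + a.(X + 0)))) + 0) ⊢ --a--▸ v1
Coarsest stable partition (strong bisimilarity classes):
  B0 = {u0, u1, v0, v1}
  B1 = {u2, v2}
  B2 = {u3, v3}
  B3 = {u4, v4}
u0 ∈ B0, v0 ∈ B0 → same block
Bisimilar ⇒ trace-equivalent.

trace-equivalent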